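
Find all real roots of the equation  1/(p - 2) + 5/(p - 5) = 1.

p = 2.3467 or p = 10.6533

Multiply both sides by (p - 2)(p - 5):
(p - 5) + 5(p - 2) = (p - 2)(p - 5).
Expand and collect terms: p^2 - 13p + 25 = 0.
By the quadratic formula, p = (13 +/- sqrt(69)) / 2, so p ~= 10.6533 or p ~= 2.3467.
Neither value makes a denominator zero (p != 2, p != 5), so both are valid.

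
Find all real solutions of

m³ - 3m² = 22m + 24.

m = -2 or m = -1.772 or m = 6.772

Rearrange: m³ - 3m² - 22m - 24 = 0.
Possible rational roots are divisors of -24. Testing m = -2 gives 0, so (m + 2) is a factor.
Divide: m³ - 3m² - 22m - 24 = (m + 2)(m² - 5m - 12).
Apply the quadratic formula to m² - 5m - 12 = 0: m = (5 ± √73)/2, i.e. m ≈ 6.772 or m ≈ -1.772.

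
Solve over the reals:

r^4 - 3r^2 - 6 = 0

r = -2.091 or r = 2.091

Let u = r^2. The equation becomes u^2 - 3u - 6 = 0.
By the quadratic formula, u = 3/2 + sqrt(33)/2 or u = 3/2 - sqrt(33)/2.
r^2 = 3/2 + sqrt(33)/2 gives r = +/-sqrt(3/2 + sqrt(33)/2) ~= +/-2.091.
r^2 = 3/2 - sqrt(33)/2 < 0 has no real solution.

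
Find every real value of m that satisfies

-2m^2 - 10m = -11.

m = -5.9278 or m = 0.9278

Rearrange to standard form: -2m^2 - 10m + 11 = 0.
Discriminant: (-10)^2 - 4*(-2)*11 = 188.
Quadratic formula: m = (10 +/- sqrt(188)) / (-4).
So m = -sqrt(47)/2 - 5/2 ~= -5.9278 or m = -5/2 + sqrt(47)/2 ~= 0.9278.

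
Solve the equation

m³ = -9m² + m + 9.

Rearrange: m³ + 9m² - m - 9 = 0.
Possible rational roots are divisors of -9. Testing m = -1 gives 0, so (m + 1) is a factor.
Divide: m³ + 9m² - m - 9 = (m + 1)(m² + 8m - 9).
Factor the quadratic: m = 1 or m = -9.

m = -9 or m = -1 or m = 1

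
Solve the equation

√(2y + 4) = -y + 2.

Square both sides: 2y + 4 = (-y + 2)².
Expand and rearrange: y² - 6y = 0.
Solving gives y = 6 or y = 0.
Check each candidate in the original equation:
  y = 6: √(16) = 4, while -y + 2 = -4 — extraneous.
  y = 0: √(4) = 2, while -y + 2 = 2 — valid.

y = 0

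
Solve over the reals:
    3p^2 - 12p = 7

Rearrange to standard form: 3p^2 - 12p - 7 = 0.
Discriminant: (-12)^2 - 4*3*(-7) = 228.
Quadratic formula: p = (12 +/- sqrt(228)) / 6.
So p = 2 + sqrt(57)/3 ~= 4.5166 or p = 2 - sqrt(57)/3 ~= -0.5166.

p = -0.5166 or p = 4.5166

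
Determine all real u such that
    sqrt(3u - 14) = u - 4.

u = 5 or u = 6

Square both sides: 3u - 14 = (u - 4)^2.
Expand and rearrange: u^2 - 11u + 30 = 0.
Solving gives u = 6 or u = 5.
Check each candidate in the original equation:
  u = 6: sqrt(4) = 2, while u - 4 = 2 — valid.
  u = 5: sqrt(1) = 1, while u - 4 = 1 — valid.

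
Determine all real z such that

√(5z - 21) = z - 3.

z = 5 or z = 6

Square both sides: 5z - 21 = (z - 3)².
Expand and rearrange: z² - 11z + 30 = 0.
Solving gives z = 6 or z = 5.
Check each candidate in the original equation:
  z = 6: √(9) = 3, while z - 3 = 3 — valid.
  z = 5: √(4) = 2, while z - 3 = 2 — valid.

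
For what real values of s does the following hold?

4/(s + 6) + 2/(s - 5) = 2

Multiply both sides by (s + 6)(s - 5):
4(s - 5) + 2(s + 6) = 2(s + 6)(s - 5).
Expand and collect terms: 2s² - 4s - 52 = 0.
By the quadratic formula, s = (4 ± √432) / 4, so s ≈ 6.1962 or s ≈ -4.1962.
Neither value makes a denominator zero (s ≠ -6, s ≠ 5), so both are valid.

s = -4.1962 or s = 6.1962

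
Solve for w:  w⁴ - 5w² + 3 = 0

w = -2.0743 or w = -0.835 or w = 0.835 or w = 2.0743

Let u = w². The equation becomes u² - 5u + 3 = 0.
By the quadratic formula, u = √(13)/2 + 5/2 or u = 5/2 - √(13)/2.
w² = √(13)/2 + 5/2 gives w = ±√(√(13)/2 + 5/2) ≈ ±2.0743.
w² = 5/2 - √(13)/2 gives w = ±√(5/2 - √(13)/2) ≈ ±0.835.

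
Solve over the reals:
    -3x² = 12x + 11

x = -2.5774 or x = -1.4226

Rearrange to standard form: -3x² - 12x - 11 = 0.
Discriminant: (-12)² − 4·(-3)·(-11) = 12.
Quadratic formula: x = (12 ± √12) / (-6).
So x = -2 - √(3)/3 ≈ -2.5774 or x = -2 + √(3)/3 ≈ -1.4226.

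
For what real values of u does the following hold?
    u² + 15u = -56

Bring every term to one side: u² + 15u + 56 = 0.
Factor: (u + 8)(u + 7) = 0.
So u = -8 or u = -7.

u = -8 or u = -7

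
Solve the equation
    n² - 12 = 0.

n = -3.4641 or n = 3.4641

Discriminant: (0)² − 4·1·(-12) = 48.
Quadratic formula: n = (0 ± √48) / 2.
So n = 2·√(3) ≈ 3.4641 or n = -2·√(3) ≈ -3.4641.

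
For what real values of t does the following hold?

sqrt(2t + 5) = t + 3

t = -2

Square both sides: 2t + 5 = (t + 3)^2.
Expand and rearrange: t^2 + 4t + 4 = 0.
This gives the repeated root t = -2.
Check in the original equation:
  t = -2: sqrt(1) = 1, while t + 3 = 1 — valid.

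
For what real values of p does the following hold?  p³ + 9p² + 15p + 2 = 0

Possible rational roots are divisors of 2. Testing p = -2 gives 0, so (p + 2) is a factor.
Divide: p³ + 9p² + 15p + 2 = (p + 2)(p² + 7p + 1).
Apply the quadratic formula to p² + 7p + 1 = 0: p = (-7 ± √45)/2, i.e. p ≈ -0.1459 or p ≈ -6.8541.

p = -6.8541 or p = -2 or p = -0.1459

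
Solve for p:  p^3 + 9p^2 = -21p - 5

p = -5 or p = -3.7321 or p = -0.2679

Rearrange: p^3 + 9p^2 + 21p + 5 = 0.
Possible rational roots are divisors of 5. Testing p = -5 gives 0, so (p + 5) is a factor.
Divide: p^3 + 9p^2 + 21p + 5 = (p + 5)(p^2 + 4p + 1).
Apply the quadratic formula to p^2 + 4p + 1 = 0: p = (-4 +/- sqrt(12))/2, i.e. p ~= -0.2679 or p ~= -3.7321.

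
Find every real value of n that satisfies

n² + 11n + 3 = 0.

n = -10.7202 or n = -0.2798

Discriminant: (11)² − 4·1·3 = 109.
Quadratic formula: n = (-11 ± √109) / 2.
So n = -11/2 + √(109)/2 ≈ -0.2798 or n = -11/2 - √(109)/2 ≈ -10.7202.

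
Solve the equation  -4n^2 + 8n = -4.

n = -0.4142 or n = 2.4142

Rearrange to standard form: -4n^2 + 8n + 4 = 0.
Discriminant: (8)^2 - 4*(-4)*4 = 128.
Quadratic formula: n = (-8 +/- sqrt(128)) / (-8).
So n = 1 - sqrt(2) ~= -0.4142 or n = 1 + sqrt(2) ~= 2.4142.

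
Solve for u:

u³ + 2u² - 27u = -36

u = -6.772 or u = 1.772 or u = 3

Rearrange: u³ + 2u² - 27u + 36 = 0.
Possible rational roots are divisors of 36. Testing u = 3 gives 0, so (u - 3) is a factor.
Divide: u³ + 2u² - 27u + 36 = (u - 3)(u² + 5u - 12).
Apply the quadratic formula to u² + 5u - 12 = 0: u = (-5 ± √73)/2, i.e. u ≈ 1.772 or u ≈ -6.772.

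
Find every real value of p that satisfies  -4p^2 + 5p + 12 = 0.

p = -1.2164 or p = 2.4664

Discriminant: (5)^2 - 4*(-4)*12 = 217.
Quadratic formula: p = (-5 +/- sqrt(217)) / (-8).
So p = 5/8 - sqrt(217)/8 ~= -1.2164 or p = 5/8 + sqrt(217)/8 ~= 2.4664.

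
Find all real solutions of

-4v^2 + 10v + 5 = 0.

Discriminant: (10)^2 - 4*(-4)*5 = 180.
Quadratic formula: v = (-10 +/- sqrt(180)) / (-8).
So v = 5/4 - 3*sqrt(5)/4 ~= -0.4271 or v = 5/4 + 3*sqrt(5)/4 ~= 2.9271.

v = -0.4271 or v = 2.9271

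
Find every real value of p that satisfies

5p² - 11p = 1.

p = -0.0874 or p = 2.2874

Rearrange to standard form: 5p² - 11p - 1 = 0.
Discriminant: (-11)² − 4·5·(-1) = 141.
Quadratic formula: p = (11 ± √141) / 10.
So p = 11/10 + √(141)/10 ≈ 2.2874 or p = 11/10 - √(141)/10 ≈ -0.0874.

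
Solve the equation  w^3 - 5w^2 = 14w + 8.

Rearrange: w^3 - 5w^2 - 14w - 8 = 0.
Possible rational roots are divisors of -8. Testing w = -1 gives 0, so (w + 1) is a factor.
Divide: w^3 - 5w^2 - 14w - 8 = (w + 1)(w^2 - 6w - 8).
Apply the quadratic formula to w^2 - 6w - 8 = 0: w = (6 +/- sqrt(68))/2, i.e. w ~= 7.1231 or w ~= -1.1231.

w = -1.1231 or w = -1 or w = 7.1231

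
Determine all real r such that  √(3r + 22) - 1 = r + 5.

Isolate the radical: √(3r + 22) = r + 6.
Square both sides: 3r + 22 = (r + 6)².
Expand and rearrange: r² + 9r + 14 = 0.
Solving gives r = -2 or r = -7.
Check each candidate in the original equation:
  r = -2: √(16) = 4, while r + 6 = 4 — valid.
  r = -7: √(1) = 1, while r + 6 = -1 — extraneous.

r = -2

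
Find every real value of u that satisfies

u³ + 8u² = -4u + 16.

u = -7.1231 or u = -2 or u = 1.1231

Rearrange: u³ + 8u² + 4u - 16 = 0.
Possible rational roots are divisors of -16. Testing u = -2 gives 0, so (u + 2) is a factor.
Divide: u³ + 8u² + 4u - 16 = (u + 2)(u² + 6u - 8).
Apply the quadratic formula to u² + 6u - 8 = 0: u = (-6 ± √68)/2, i.e. u ≈ 1.1231 or u ≈ -7.1231.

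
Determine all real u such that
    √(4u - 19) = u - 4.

u = 5 or u = 7

Square both sides: 4u - 19 = (u - 4)².
Expand and rearrange: u² - 12u + 35 = 0.
Solving gives u = 7 or u = 5.
Check each candidate in the original equation:
  u = 7: √(9) = 3, while u - 4 = 3 — valid.
  u = 5: √(1) = 1, while u - 4 = 1 — valid.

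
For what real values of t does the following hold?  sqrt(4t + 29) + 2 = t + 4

t = 5

Isolate the radical: sqrt(4t + 29) = t + 2.
Square both sides: 4t + 29 = (t + 2)^2.
Expand and rearrange: t^2 - 25 = 0.
Solving gives t = 5 or t = -5.
Check each candidate in the original equation:
  t = 5: sqrt(49) = 7, while t + 2 = 7 — valid.
  t = -5: sqrt(9) = 3, while t + 2 = -3 — extraneous.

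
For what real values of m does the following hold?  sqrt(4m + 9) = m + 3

m = -2 or m = 0

Square both sides: 4m + 9 = (m + 3)^2.
Expand and rearrange: m^2 + 2m = 0.
Solving gives m = 0 or m = -2.
Check each candidate in the original equation:
  m = 0: sqrt(9) = 3, while m + 3 = 3 — valid.
  m = -2: sqrt(1) = 1, while m + 3 = 1 — valid.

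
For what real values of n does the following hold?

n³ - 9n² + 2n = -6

n = -0.6904 or n = 1 or n = 8.6904

Rearrange: n³ - 9n² + 2n + 6 = 0.
Possible rational roots are divisors of 6. Testing n = 1 gives 0, so (n - 1) is a factor.
Divide: n³ - 9n² + 2n + 6 = (n - 1)(n² - 8n - 6).
Apply the quadratic formula to n² - 8n - 6 = 0: n = (8 ± √88)/2, i.e. n ≈ 8.6904 or n ≈ -0.6904.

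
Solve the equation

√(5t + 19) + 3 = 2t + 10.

t = -2

Isolate the radical: √(5t + 19) = 2t + 7.
Square both sides: 5t + 19 = (2t + 7)².
Expand and rearrange: 4t² + 23t + 30 = 0.
Solving gives t = -2 or t = -3.75.
Check each candidate in the original equation:
  t = -2: √(9) = 3, while 2t + 7 = 3 — valid.
  t = -3.75: √(0.25) = 0.5, while 2t + 7 = -0.5 — extraneous.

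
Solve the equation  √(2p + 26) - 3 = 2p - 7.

p = 5

Isolate the radical: √(2p + 26) = 2p - 4.
Square both sides: 2p + 26 = (2p - 4)².
Expand and rearrange: 4p² - 18p - 10 = 0.
Solving gives p = 5 or p = -0.5.
Check each candidate in the original equation:
  p = 5: √(36) = 6, while 2p - 4 = 6 — valid.
  p = -0.5: √(25) = 5, while 2p - 4 = -5 — extraneous.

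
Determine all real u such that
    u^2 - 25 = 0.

u = -5 or u = 5

Factor: (u + 5)(u - 5) = 0.
So u = -5 or u = 5.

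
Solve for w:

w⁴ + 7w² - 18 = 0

w = -1.4142 or w = 1.4142

Let u = w². The equation becomes u² + 7u - 18 = 0.
Factor: (u + 9)(u - 2) = 0, so u = -9 or u = 2.
w² = -9 < 0 has no real solution.
w² = 2 gives w = ±√(2) ≈ ±1.4142.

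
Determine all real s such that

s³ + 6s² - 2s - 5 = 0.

Possible rational roots are divisors of -5. Testing s = 1 gives 0, so (s - 1) is a factor.
Divide: s³ + 6s² - 2s - 5 = (s - 1)(s² + 7s + 5).
Apply the quadratic formula to s² + 7s + 5 = 0: s = (-7 ± √29)/2, i.e. s ≈ -0.8074 or s ≈ -6.1926.

s = -6.1926 or s = -0.8074 or s = 1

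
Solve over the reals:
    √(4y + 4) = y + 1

Square both sides: 4y + 4 = (y + 1)².
Expand and rearrange: y² - 2y - 3 = 0.
Solving gives y = 3 or y = -1.
Check each candidate in the original equation:
  y = 3: √(16) = 4, while y + 1 = 4 — valid.
  y = -1: √(0) = 0, while y + 1 = 0 — valid.

y = -1 or y = 3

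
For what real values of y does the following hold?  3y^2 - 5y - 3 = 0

Discriminant: (-5)^2 - 4*3*(-3) = 61.
Quadratic formula: y = (5 +/- sqrt(61)) / 6.
So y = 5/6 + sqrt(61)/6 ~= 2.135 or y = 5/6 - sqrt(61)/6 ~= -0.4684.

y = -0.4684 or y = 2.135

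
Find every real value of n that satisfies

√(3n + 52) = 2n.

n = 4

Square both sides: 3n + 52 = (2n)².
Expand and rearrange: 4n² - 3n - 52 = 0.
Solving gives n = 4 or n = -3.25.
Check each candidate in the original equation:
  n = 4: √(64) = 8, while 2n = 8 — valid.
  n = -3.25: √(42.25) = 6.5, while 2n = -6.5 — extraneous.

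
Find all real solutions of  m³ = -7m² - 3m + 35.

Rearrange: m³ + 7m² + 3m - 35 = 0.
Possible rational roots are divisors of -35. Testing m = -5 gives 0, so (m + 5) is a factor.
Divide: m³ + 7m² + 3m - 35 = (m + 5)(m² + 2m - 7).
Apply the quadratic formula to m² + 2m - 7 = 0: m = (-2 ± √32)/2, i.e. m ≈ 1.8284 or m ≈ -3.8284.

m = -5 or m = -3.8284 or m = 1.8284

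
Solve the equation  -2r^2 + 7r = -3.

r = -0.386 or r = 3.886

Rearrange to standard form: -2r^2 + 7r + 3 = 0.
Discriminant: (7)^2 - 4*(-2)*3 = 73.
Quadratic formula: r = (-7 +/- sqrt(73)) / (-4).
So r = 7/4 - sqrt(73)/4 ~= -0.386 or r = 7/4 + sqrt(73)/4 ~= 3.886.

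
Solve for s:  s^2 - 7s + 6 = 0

Factor: (s - 6)(s - 1) = 0.
So s = 6 or s = 1.

s = 1 or s = 6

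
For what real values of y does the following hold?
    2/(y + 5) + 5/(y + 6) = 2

Multiply both sides by (y + 5)(y + 6):
2(y + 6) + 5(y + 5) = 2(y + 5)(y + 6).
Expand and collect terms: 2y^2 + 15y + 23 = 0.
By the quadratic formula, y = (-15 +/- sqrt(41)) / 4, so y ~= -2.1492 or y ~= -5.3508.
Neither value makes a denominator zero (y != -5, y != -6), so both are valid.

y = -5.3508 or y = -2.1492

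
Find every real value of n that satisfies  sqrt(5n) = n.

n = 0 or n = 5

Square both sides: 5n = (n)^2.
Expand and rearrange: n^2 - 5n = 0.
Solving gives n = 5 or n = 0.
Check each candidate in the original equation:
  n = 5: sqrt(25) = 5, while n = 5 — valid.
  n = 0: sqrt(0) = 0, while n = 0 — valid.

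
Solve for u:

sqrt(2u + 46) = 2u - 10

Square both sides: 2u + 46 = (2u - 10)^2.
Expand and rearrange: 4u^2 - 42u + 54 = 0.
Solving gives u = 9 or u = 1.5.
Check each candidate in the original equation:
  u = 9: sqrt(64) = 8, while 2u - 10 = 8 — valid.
  u = 1.5: sqrt(49) = 7, while 2u - 10 = -7 — extraneous.

u = 9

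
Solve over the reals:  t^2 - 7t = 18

t = -2 or t = 9

Bring every term to one side: t^2 - 7t - 18 = 0.
Factor: (t + 2)(t - 9) = 0.
So t = -2 or t = 9.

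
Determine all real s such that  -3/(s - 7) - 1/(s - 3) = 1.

s = 1 or s = 5

Multiply both sides by (s - 7)(s - 3):
-3(s - 3) - (s - 7) = (s - 7)(s - 3).
Expand and collect terms: s^2 - 6s + 5 = 0.
Factor or apply the quadratic formula: s = 5 or s = 1.
Neither value makes a denominator zero (s != 7, s != 3), so both are valid.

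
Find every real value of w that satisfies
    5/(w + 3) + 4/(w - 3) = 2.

w = -1.2944 or w = 5.7944

Multiply both sides by (w + 3)(w - 3):
5(w - 3) + 4(w + 3) = 2(w + 3)(w - 3).
Expand and collect terms: 2w^2 - 9w - 15 = 0.
By the quadratic formula, w = (9 +/- sqrt(201)) / 4, so w ~= 5.7944 or w ~= -1.2944.
Neither value makes a denominator zero (w != -3, w != 3), so both are valid.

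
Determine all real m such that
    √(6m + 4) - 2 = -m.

m = 0

Isolate the radical: √(6m + 4) = -m + 2.
Square both sides: 6m + 4 = (-m + 2)².
Expand and rearrange: m² - 10m = 0.
Solving gives m = 10 or m = 0.
Check each candidate in the original equation:
  m = 10: √(64) = 8, while -m + 2 = -8 — extraneous.
  m = 0: √(4) = 2, while -m + 2 = 2 — valid.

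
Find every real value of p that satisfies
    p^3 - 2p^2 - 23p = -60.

Rearrange: p^3 - 2p^2 - 23p + 60 = 0.
Possible rational roots are divisors of 60. Testing p = -5 gives 0, so (p + 5) is a factor.
Divide: p^3 - 2p^2 - 23p + 60 = (p + 5)(p^2 - 7p + 12).
Factor the quadratic: p = 4 or p = 3.

p = -5 or p = 3 or p = 4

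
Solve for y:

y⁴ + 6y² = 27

y = -1.7321 or y = 1.7321

Let u = y². The equation becomes u² + 6u - 27 = 0.
Factor: (u - 3)(u + 9) = 0, so u = 3 or u = -9.
y² = 3 gives y = ±√(3) ≈ ±1.7321.
y² = -9 < 0 has no real solution.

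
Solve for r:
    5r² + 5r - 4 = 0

Discriminant: (5)² − 4·5·(-4) = 105.
Quadratic formula: r = (-5 ± √105) / 10.
So r = -1/2 + √(105)/10 ≈ 0.5247 or r = -√(105)/10 - 1/2 ≈ -1.5247.

r = -1.5247 or r = 0.5247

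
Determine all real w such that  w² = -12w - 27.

w = -9 or w = -3

Bring every term to one side: w² + 12w + 27 = 0.
Factor: (w + 3)(w + 9) = 0.
So w = -3 or w = -9.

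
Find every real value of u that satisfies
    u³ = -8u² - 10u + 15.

Rearrange: u³ + 8u² + 10u - 15 = 0.
Possible rational roots are divisors of -15. Testing u = -3 gives 0, so (u + 3) is a factor.
Divide: u³ + 8u² + 10u - 15 = (u + 3)(u² + 5u - 5).
Apply the quadratic formula to u² + 5u - 5 = 0: u = (-5 ± √45)/2, i.e. u ≈ 0.8541 or u ≈ -5.8541.

u = -5.8541 or u = -3 or u = 0.8541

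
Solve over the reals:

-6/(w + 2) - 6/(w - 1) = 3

w = -5 or w = 0

Multiply both sides by (w + 2)(w - 1):
-6(w - 1) - 6(w + 2) = 3(w + 2)(w - 1).
Expand and collect terms: 3w² + 15w = 0.
Factor or apply the quadratic formula: w = 0 or w = -5.
Neither value makes a denominator zero (w ≠ -2, w ≠ 1), so both are valid.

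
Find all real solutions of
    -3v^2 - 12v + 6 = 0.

Discriminant: (-12)^2 - 4*(-3)*6 = 216.
Quadratic formula: v = (12 +/- sqrt(216)) / (-6).
So v = -sqrt(6) - 2 ~= -4.4495 or v = -2 + sqrt(6) ~= 0.4495.

v = -4.4495 or v = 0.4495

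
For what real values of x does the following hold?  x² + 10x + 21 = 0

x = -7 or x = -3

Factor: (x + 3)(x + 7) = 0.
So x = -3 or x = -7.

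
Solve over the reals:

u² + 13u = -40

Bring every term to one side: u² + 13u + 40 = 0.
Factor: (u + 5)(u + 8) = 0.
So u = -5 or u = -8.

u = -8 or u = -5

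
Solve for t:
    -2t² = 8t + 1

t = -3.8708 or t = -0.1292

Rearrange to standard form: -2t² - 8t - 1 = 0.
Discriminant: (-8)² − 4·(-2)·(-1) = 56.
Quadratic formula: t = (8 ± √56) / (-4).
So t = -2 - √(14)/2 ≈ -3.8708 or t = -2 + √(14)/2 ≈ -0.1292.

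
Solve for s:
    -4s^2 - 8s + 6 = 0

Discriminant: (-8)^2 - 4*(-4)*6 = 160.
Quadratic formula: s = (8 +/- sqrt(160)) / (-8).
So s = -sqrt(10)/2 - 1 ~= -2.5811 or s = -1 + sqrt(10)/2 ~= 0.5811.

s = -2.5811 or s = 0.5811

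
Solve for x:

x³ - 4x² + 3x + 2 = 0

Possible rational roots are divisors of 2. Testing x = 2 gives 0, so (x - 2) is a factor.
Divide: x³ - 4x² + 3x + 2 = (x - 2)(x² - 2x - 1).
Apply the quadratic formula to x² - 2x - 1 = 0: x = (2 ± √8)/2, i.e. x ≈ 2.4142 or x ≈ -0.4142.

x = -0.4142 or x = 2 or x = 2.4142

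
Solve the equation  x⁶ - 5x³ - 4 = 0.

Let u = x³. The equation becomes u² - 5u - 4 = 0.
By the quadratic formula, u = 5/2 + √(41)/2 or u = 5/2 - √(41)/2.
x³ = 5/2 + √(41)/2 gives x = ∛(5/2 + √(41)/2) ≈ 1.7865.
x³ = 5/2 - √(41)/2 gives x = -∛(-5/2 + √(41)/2) ≈ -0.8886.

x = -0.8886 or x = 1.7865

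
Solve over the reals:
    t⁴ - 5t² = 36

t = -3 or t = 3

Let u = t². The equation becomes u² - 5u - 36 = 0.
Factor: (u + 4)(u - 9) = 0, so u = -4 or u = 9.
t² = -4 < 0 has no real solution.
t² = 9 gives t = ±3.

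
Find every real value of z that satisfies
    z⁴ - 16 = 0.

Let u = z². The equation becomes u² - 16 = 0.
Factor: (u - 4)(u + 4) = 0, so u = 4 or u = -4.
z² = 4 gives z = ±2.
z² = -4 < 0 has no real solution.

z = -2 or z = 2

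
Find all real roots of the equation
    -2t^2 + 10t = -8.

t = -0.7016 or t = 5.7016

Rearrange to standard form: -2t^2 + 10t + 8 = 0.
Discriminant: (10)^2 - 4*(-2)*8 = 164.
Quadratic formula: t = (-10 +/- sqrt(164)) / (-4).
So t = 5/2 - sqrt(41)/2 ~= -0.7016 or t = 5/2 + sqrt(41)/2 ~= 5.7016.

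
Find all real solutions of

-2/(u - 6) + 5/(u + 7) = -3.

u = -8.5939 or u = 6.5939

Multiply both sides by (u - 6)(u + 7):
-2(u + 7) + 5(u - 6) = -3(u - 6)(u + 7).
Expand and collect terms: -3u^2 - 6u + 170 = 0.
By the quadratic formula, u = (6 +/- sqrt(2076)) / -6, so u ~= -8.5939 or u ~= 6.5939.
Neither value makes a denominator zero (u != 6, u != -7), so both are valid.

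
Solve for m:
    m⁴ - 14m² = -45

m = -3 or m = -2.2361 or m = 2.2361 or m = 3

Let u = m². The equation becomes u² - 14u + 45 = 0.
Factor: (u - 5)(u - 9) = 0, so u = 5 or u = 9.
m² = 5 gives m = ±√(5) ≈ ±2.2361.
m² = 9 gives m = ±3.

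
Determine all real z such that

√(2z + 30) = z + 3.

z = 3

Square both sides: 2z + 30 = (z + 3)².
Expand and rearrange: z² + 4z - 21 = 0.
Solving gives z = 3 or z = -7.
Check each candidate in the original equation:
  z = 3: √(36) = 6, while z + 3 = 6 — valid.
  z = -7: √(16) = 4, while z + 3 = -4 — extraneous.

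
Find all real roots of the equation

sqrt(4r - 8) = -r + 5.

Square both sides: 4r - 8 = (-r + 5)^2.
Expand and rearrange: r^2 - 14r + 33 = 0.
Solving gives r = 11 or r = 3.
Check each candidate in the original equation:
  r = 11: sqrt(36) = 6, while -r + 5 = -6 — extraneous.
  r = 3: sqrt(4) = 2, while -r + 5 = 2 — valid.

r = 3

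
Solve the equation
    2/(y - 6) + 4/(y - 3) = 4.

y = 3.8139 or y = 6.6861

Multiply both sides by (y - 6)(y - 3):
2(y - 3) + 4(y - 6) = 4(y - 6)(y - 3).
Expand and collect terms: 4y^2 - 42y + 102 = 0.
By the quadratic formula, y = (42 +/- sqrt(132)) / 8, so y ~= 6.6861 or y ~= 3.8139.
Neither value makes a denominator zero (y != 6, y != 3), so both are valid.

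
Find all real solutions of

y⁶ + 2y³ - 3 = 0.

Let u = y³. The equation becomes u² + 2u - 3 = 0.
Factor: (u - 1)(u + 3) = 0, so u = 1 or u = -3.
y³ = 1 gives y = 1.
y³ = -3 gives y = -∛(3) ≈ -1.4422.

y = -1.4422 or y = 1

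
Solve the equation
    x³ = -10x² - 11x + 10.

Rearrange: x³ + 10x² + 11x - 10 = 0.
Possible rational roots are divisors of -10. Testing x = -2 gives 0, so (x + 2) is a factor.
Divide: x³ + 10x² + 11x - 10 = (x + 2)(x² + 8x - 5).
Apply the quadratic formula to x² + 8x - 5 = 0: x = (-8 ± √84)/2, i.e. x ≈ 0.5826 or x ≈ -8.5826.

x = -8.5826 or x = -2 or x = 0.5826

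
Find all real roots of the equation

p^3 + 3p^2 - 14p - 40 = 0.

p = -4 or p = -2.7016 or p = 3.7016

Possible rational roots are divisors of -40. Testing p = -4 gives 0, so (p + 4) is a factor.
Divide: p^3 + 3p^2 - 14p - 40 = (p + 4)(p^2 - p - 10).
Apply the quadratic formula to p^2 - p - 10 = 0: p = (1 +/- sqrt(41))/2, i.e. p ~= 3.7016 or p ~= -2.7016.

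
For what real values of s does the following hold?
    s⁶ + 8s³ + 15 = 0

s = -1.71 or s = -1.4422

Let u = s³. The equation becomes u² + 8u + 15 = 0.
Factor: (u + 3)(u + 5) = 0, so u = -3 or u = -5.
s³ = -3 gives s = -∛(3) ≈ -1.4422.
s³ = -5 gives s = -∛(5) ≈ -1.71.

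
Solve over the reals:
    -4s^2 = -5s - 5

s = -0.6559 or s = 1.9059

Rearrange to standard form: -4s^2 + 5s + 5 = 0.
Discriminant: (5)^2 - 4*(-4)*5 = 105.
Quadratic formula: s = (-5 +/- sqrt(105)) / (-8).
So s = 5/8 - sqrt(105)/8 ~= -0.6559 or s = 5/8 + sqrt(105)/8 ~= 1.9059.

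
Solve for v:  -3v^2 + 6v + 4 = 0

Discriminant: (6)^2 - 4*(-3)*4 = 84.
Quadratic formula: v = (-6 +/- sqrt(84)) / (-6).
So v = 1 - sqrt(21)/3 ~= -0.5275 or v = 1 + sqrt(21)/3 ~= 2.5275.

v = -0.5275 or v = 2.5275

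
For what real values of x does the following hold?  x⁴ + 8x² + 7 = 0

No real solutions.

Let u = x². The equation becomes u² + 8u + 7 = 0.
Factor: (u + 1)(u + 7) = 0, so u = -1 or u = -7.
x² = -1 < 0 has no real solution.
x² = -7 < 0 has no real solution.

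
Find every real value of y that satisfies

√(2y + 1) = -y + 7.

Square both sides: 2y + 1 = (-y + 7)².
Expand and rearrange: y² - 16y + 48 = 0.
Solving gives y = 12 or y = 4.
Check each candidate in the original equation:
  y = 12: √(25) = 5, while -y + 7 = -5 — extraneous.
  y = 4: √(9) = 3, while -y + 7 = 3 — valid.

y = 4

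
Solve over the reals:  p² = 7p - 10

p = 2 or p = 5

Bring every term to one side: p² - 7p + 10 = 0.
Factor: (p - 2)(p - 5) = 0.
So p = 2 or p = 5.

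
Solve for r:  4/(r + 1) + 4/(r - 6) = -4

Multiply both sides by (r + 1)(r - 6):
4(r - 6) + 4(r + 1) = -4(r + 1)(r - 6).
Expand and collect terms: -4r² + 12r + 44 = 0.
By the quadratic formula, r = (-12 ± √848) / -8, so r ≈ -2.1401 or r ≈ 5.1401.
Neither value makes a denominator zero (r ≠ -1, r ≠ 6), so both are valid.

r = -2.1401 or r = 5.1401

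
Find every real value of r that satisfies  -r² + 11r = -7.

Rearrange to standard form: -r² + 11r + 7 = 0.
Discriminant: (11)² − 4·(-1)·7 = 149.
Quadratic formula: r = (-11 ± √149) / (-2).
So r = 11/2 - √(149)/2 ≈ -0.6033 or r = 11/2 + √(149)/2 ≈ 11.6033.

r = -0.6033 or r = 11.6033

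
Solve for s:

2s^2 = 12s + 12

Rearrange to standard form: 2s^2 - 12s - 12 = 0.
Discriminant: (-12)^2 - 4*2*(-12) = 240.
Quadratic formula: s = (12 +/- sqrt(240)) / 4.
So s = 3 + sqrt(15) ~= 6.873 or s = 3 - sqrt(15) ~= -0.873.

s = -0.873 or s = 6.873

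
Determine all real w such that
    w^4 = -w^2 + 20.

Let u = w^2. The equation becomes u^2 + u - 20 = 0.
Factor: (u + 5)(u - 4) = 0, so u = -5 or u = 4.
w^2 = -5 < 0 has no real solution.
w^2 = 4 gives w = +/-2.

w = -2 or w = 2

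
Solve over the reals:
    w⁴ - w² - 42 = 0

w = -2.6458 or w = 2.6458

Let u = w². The equation becomes u² - u - 42 = 0.
Factor: (u - 7)(u + 6) = 0, so u = 7 or u = -6.
w² = 7 gives w = ±√(7) ≈ ±2.6458.
w² = -6 < 0 has no real solution.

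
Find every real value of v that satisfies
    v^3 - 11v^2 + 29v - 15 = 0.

Possible rational roots are divisors of -15. Testing v = 3 gives 0, so (v - 3) is a factor.
Divide: v^3 - 11v^2 + 29v - 15 = (v - 3)(v^2 - 8v + 5).
Apply the quadratic formula to v^2 - 8v + 5 = 0: v = (8 +/- sqrt(44))/2, i.e. v ~= 7.3166 or v ~= 0.6834.

v = 0.6834 or v = 3 or v = 7.3166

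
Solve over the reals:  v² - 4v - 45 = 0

Factor: (v + 5)(v - 9) = 0.
So v = -5 or v = 9.

v = -5 or v = 9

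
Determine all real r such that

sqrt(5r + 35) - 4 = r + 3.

Isolate the radical: sqrt(5r + 35) = r + 7.
Square both sides: 5r + 35 = (r + 7)^2.
Expand and rearrange: r^2 + 9r + 14 = 0.
Solving gives r = -2 or r = -7.
Check each candidate in the original equation:
  r = -2: sqrt(25) = 5, while r + 7 = 5 — valid.
  r = -7: sqrt(0) = 0, while r + 7 = 0 — valid.

r = -7 or r = -2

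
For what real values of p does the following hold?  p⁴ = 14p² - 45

Let u = p². The equation becomes u² - 14u + 45 = 0.
Factor: (u - 9)(u - 5) = 0, so u = 9 or u = 5.
p² = 9 gives p = ±3.
p² = 5 gives p = ±√(5) ≈ ±2.2361.

p = -3 or p = -2.2361 or p = 2.2361 or p = 3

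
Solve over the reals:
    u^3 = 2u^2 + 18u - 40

u = -4.3166 or u = 2.3166 or u = 4

Rearrange: u^3 - 2u^2 - 18u + 40 = 0.
Possible rational roots are divisors of 40. Testing u = 4 gives 0, so (u - 4) is a factor.
Divide: u^3 - 2u^2 - 18u + 40 = (u - 4)(u^2 + 2u - 10).
Apply the quadratic formula to u^2 + 2u - 10 = 0: u = (-2 +/- sqrt(44))/2, i.e. u ~= 2.3166 or u ~= -4.3166.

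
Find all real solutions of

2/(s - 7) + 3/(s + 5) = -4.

Multiply both sides by (s - 7)(s + 5):
2(s + 5) + 3(s - 7) = -4(s - 7)(s + 5).
Expand and collect terms: -4s² + 3s + 151 = 0.
By the quadratic formula, s = (-3 ± √2425) / -8, so s ≈ -5.7805 or s ≈ 6.5305.
Neither value makes a denominator zero (s ≠ 7, s ≠ -5), so both are valid.

s = -5.7805 or s = 6.5305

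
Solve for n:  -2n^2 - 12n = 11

Rearrange to standard form: -2n^2 - 12n - 11 = 0.
Discriminant: (-12)^2 - 4*(-2)*(-11) = 56.
Quadratic formula: n = (12 +/- sqrt(56)) / (-4).
So n = -3 - sqrt(14)/2 ~= -4.8708 or n = -3 + sqrt(14)/2 ~= -1.1292.

n = -4.8708 or n = -1.1292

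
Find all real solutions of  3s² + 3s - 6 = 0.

Factor: 3(s - 1)(s + 2) = 0.
So s = 1 or s = -2.

s = -2 or s = 1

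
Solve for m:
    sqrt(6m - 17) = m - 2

Square both sides: 6m - 17 = (m - 2)^2.
Expand and rearrange: m^2 - 10m + 21 = 0.
Solving gives m = 7 or m = 3.
Check each candidate in the original equation:
  m = 7: sqrt(25) = 5, while m - 2 = 5 — valid.
  m = 3: sqrt(1) = 1, while m - 2 = 1 — valid.

m = 3 or m = 7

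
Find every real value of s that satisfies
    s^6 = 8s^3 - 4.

s = 0.8123 or s = 1.9543

Let u = s^3. The equation becomes u^2 - 8u + 4 = 0.
By the quadratic formula, u = 2*sqrt(3) + 4 or u = 4 - 2*sqrt(3).
s^3 = 2*sqrt(3) + 4 gives s = (2*sqrt(3) + 4)^(1/3) ~= 1.9543.
s^3 = 4 - 2*sqrt(3) gives s = (4 - 2*sqrt(3))^(1/3) ~= 0.8123.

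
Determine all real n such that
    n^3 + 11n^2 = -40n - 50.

Rearrange: n^3 + 11n^2 + 40n + 50 = 0.
Possible rational roots are divisors of 50. Testing n = -5 gives 0, so (n + 5) is a factor.
Divide: n^3 + 11n^2 + 40n + 50 = (n + 5)(n^2 + 6n + 10).
The quadratic n^2 + 6n + 10 has discriminant -4 < 0, so no further real roots.

n = -5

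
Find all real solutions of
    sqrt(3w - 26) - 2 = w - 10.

Isolate the radical: sqrt(3w - 26) = w - 8.
Square both sides: 3w - 26 = (w - 8)^2.
Expand and rearrange: w^2 - 19w + 90 = 0.
Solving gives w = 10 or w = 9.
Check each candidate in the original equation:
  w = 10: sqrt(4) = 2, while w - 8 = 2 — valid.
  w = 9: sqrt(1) = 1, while w - 8 = 1 — valid.

w = 9 or w = 10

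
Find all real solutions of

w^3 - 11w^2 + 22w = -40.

w = -1.1231 or w = 5 or w = 7.1231

Rearrange: w^3 - 11w^2 + 22w + 40 = 0.
Possible rational roots are divisors of 40. Testing w = 5 gives 0, so (w - 5) is a factor.
Divide: w^3 - 11w^2 + 22w + 40 = (w - 5)(w^2 - 6w - 8).
Apply the quadratic formula to w^2 - 6w - 8 = 0: w = (6 +/- sqrt(68))/2, i.e. w ~= 7.1231 or w ~= -1.1231.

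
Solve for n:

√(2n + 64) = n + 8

n = 0

Square both sides: 2n + 64 = (n + 8)².
Expand and rearrange: n² + 14n = 0.
Solving gives n = 0 or n = -14.
Check each candidate in the original equation:
  n = 0: √(64) = 8, while n + 8 = 8 — valid.
  n = -14: √(36) = 6, while n + 8 = -6 — extraneous.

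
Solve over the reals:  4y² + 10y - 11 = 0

Discriminant: (10)² − 4·4·(-11) = 276.
Quadratic formula: y = (-10 ± √276) / 8.
So y = -5/4 + √(69)/4 ≈ 0.8267 or y = -√(69)/4 - 5/4 ≈ -3.3267.

y = -3.3267 or y = 0.8267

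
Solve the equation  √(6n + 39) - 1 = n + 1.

Isolate the radical: √(6n + 39) = n + 2.
Square both sides: 6n + 39 = (n + 2)².
Expand and rearrange: n² - 2n - 35 = 0.
Solving gives n = 7 or n = -5.
Check each candidate in the original equation:
  n = 7: √(81) = 9, while n + 2 = 9 — valid.
  n = -5: √(9) = 3, while n + 2 = -3 — extraneous.

n = 7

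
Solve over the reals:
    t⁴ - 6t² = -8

t = -2 or t = -1.4142 or t = 1.4142 or t = 2

Let u = t². The equation becomes u² - 6u + 8 = 0.
Factor: (u - 4)(u - 2) = 0, so u = 4 or u = 2.
t² = 4 gives t = ±2.
t² = 2 gives t = ±√(2) ≈ ±1.4142.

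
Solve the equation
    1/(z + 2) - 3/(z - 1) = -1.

z = -2.5414 or z = 3.5414

Multiply both sides by (z + 2)(z - 1):
(z - 1) - 3(z + 2) = -(z + 2)(z - 1).
Expand and collect terms: -z² + z + 9 = 0.
By the quadratic formula, z = (-1 ± √37) / -2, so z ≈ -2.5414 or z ≈ 3.5414.
Neither value makes a denominator zero (z ≠ -2, z ≠ 1), so both are valid.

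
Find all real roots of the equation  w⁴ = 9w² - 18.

Let u = w². The equation becomes u² - 9u + 18 = 0.
Factor: (u - 3)(u - 6) = 0, so u = 3 or u = 6.
w² = 3 gives w = ±√(3) ≈ ±1.7321.
w² = 6 gives w = ±√(6) ≈ ±2.4495.

w = -2.4495 or w = -1.7321 or w = 1.7321 or w = 2.4495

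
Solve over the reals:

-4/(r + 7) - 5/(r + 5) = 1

Multiply both sides by (r + 7)(r + 5):
-4(r + 5) - 5(r + 7) = (r + 7)(r + 5).
Expand and collect terms: r^2 + 21r + 90 = 0.
Factor or apply the quadratic formula: r = -6 or r = -15.
Neither value makes a denominator zero (r != -7, r != -5), so both are valid.

r = -15 or r = -6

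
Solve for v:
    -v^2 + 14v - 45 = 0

Factor: -1(v - 5)(v - 9) = 0.
So v = 5 or v = 9.

v = 5 or v = 9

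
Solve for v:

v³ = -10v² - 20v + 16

v = -6.6056 or v = -4 or v = 0.6056

Rearrange: v³ + 10v² + 20v - 16 = 0.
Possible rational roots are divisors of -16. Testing v = -4 gives 0, so (v + 4) is a factor.
Divide: v³ + 10v² + 20v - 16 = (v + 4)(v² + 6v - 4).
Apply the quadratic formula to v² + 6v - 4 = 0: v = (-6 ± √52)/2, i.e. v ≈ 0.6056 or v ≈ -6.6056.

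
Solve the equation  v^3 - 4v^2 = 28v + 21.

Rearrange: v^3 - 4v^2 - 28v - 21 = 0.
Possible rational roots are divisors of -21. Testing v = -3 gives 0, so (v + 3) is a factor.
Divide: v^3 - 4v^2 - 28v - 21 = (v + 3)(v^2 - 7v - 7).
Apply the quadratic formula to v^2 - 7v - 7 = 0: v = (7 +/- sqrt(77))/2, i.e. v ~= 7.8875 or v ~= -0.8875.

v = -3 or v = -0.8875 or v = 7.8875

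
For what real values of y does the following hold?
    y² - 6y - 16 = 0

y = -2 or y = 8

Factor: (y + 2)(y - 8) = 0.
So y = -2 or y = 8.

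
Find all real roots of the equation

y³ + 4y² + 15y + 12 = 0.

Possible rational roots are divisors of 12. Testing y = -1 gives 0, so (y + 1) is a factor.
Divide: y³ + 4y² + 15y + 12 = (y + 1)(y² + 3y + 12).
The quadratic y² + 3y + 12 has discriminant -39 < 0, so no further real roots.

y = -1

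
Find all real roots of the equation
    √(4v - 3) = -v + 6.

v = 3

Square both sides: 4v - 3 = (-v + 6)².
Expand and rearrange: v² - 16v + 39 = 0.
Solving gives v = 13 or v = 3.
Check each candidate in the original equation:
  v = 13: √(49) = 7, while -v + 6 = -7 — extraneous.
  v = 3: √(9) = 3, while -v + 6 = 3 — valid.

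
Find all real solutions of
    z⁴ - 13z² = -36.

Let u = z². The equation becomes u² - 13u + 36 = 0.
Factor: (u - 9)(u - 4) = 0, so u = 9 or u = 4.
z² = 9 gives z = ±3.
z² = 4 gives z = ±2.

z = -3 or z = -2 or z = 2 or z = 3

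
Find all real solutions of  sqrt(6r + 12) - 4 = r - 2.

r = -2 or r = 4

Isolate the radical: sqrt(6r + 12) = r + 2.
Square both sides: 6r + 12 = (r + 2)^2.
Expand and rearrange: r^2 - 2r - 8 = 0.
Solving gives r = 4 or r = -2.
Check each candidate in the original equation:
  r = 4: sqrt(36) = 6, while r + 2 = 6 — valid.
  r = -2: sqrt(0) = 0, while r + 2 = 0 — valid.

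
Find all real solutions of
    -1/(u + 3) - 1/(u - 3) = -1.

u = -2.1623 or u = 4.1623

Multiply both sides by (u + 3)(u - 3):
-(u - 3) - (u + 3) = -(u + 3)(u - 3).
Expand and collect terms: -u^2 + 2u + 9 = 0.
By the quadratic formula, u = (-2 +/- sqrt(40)) / -2, so u ~= -2.1623 or u ~= 4.1623.
Neither value makes a denominator zero (u != -3, u != 3), so both are valid.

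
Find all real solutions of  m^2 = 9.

Bring every term to one side: m^2 - 9 = 0.
Factor: (m - 3)(m + 3) = 0.
So m = 3 or m = -3.

m = -3 or m = 3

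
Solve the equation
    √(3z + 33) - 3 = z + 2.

Isolate the radical: √(3z + 33) = z + 5.
Square both sides: 3z + 33 = (z + 5)².
Expand and rearrange: z² + 7z - 8 = 0.
Solving gives z = 1 or z = -8.
Check each candidate in the original equation:
  z = 1: √(36) = 6, while z + 5 = 6 — valid.
  z = -8: √(9) = 3, while z + 5 = -3 — extraneous.

z = 1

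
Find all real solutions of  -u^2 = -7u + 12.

u = 3 or u = 4

Bring every term to one side: -u^2 + 7u - 12 = 0.
Factor: -1(u - 4)(u - 3) = 0.
So u = 4 or u = 3.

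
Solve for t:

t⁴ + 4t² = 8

t = -1.21 or t = 1.21

Let u = t². The equation becomes u² + 4u - 8 = 0.
By the quadratic formula, u = -2 + 2·√(3) or u = -2·√(3) - 2.
t² = -2 + 2·√(3) gives t = ±√(-2 + 2·√(3)) ≈ ±1.21.
t² = -2·√(3) - 2 < 0 has no real solution.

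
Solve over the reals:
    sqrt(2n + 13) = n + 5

Square both sides: 2n + 13 = (n + 5)^2.
Expand and rearrange: n^2 + 8n + 12 = 0.
Solving gives n = -2 or n = -6.
Check each candidate in the original equation:
  n = -2: sqrt(9) = 3, while n + 5 = 3 — valid.
  n = -6: sqrt(1) = 1, while n + 5 = -1 — extraneous.

n = -2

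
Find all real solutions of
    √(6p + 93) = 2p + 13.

Square both sides: 6p + 93 = (2p + 13)².
Expand and rearrange: 4p² + 46p + 76 = 0.
Solving gives p = -2 or p = -9.5.
Check each candidate in the original equation:
  p = -2: √(81) = 9, while 2p + 13 = 9 — valid.
  p = -9.5: √(36) = 6, while 2p + 13 = -6 — extraneous.

p = -2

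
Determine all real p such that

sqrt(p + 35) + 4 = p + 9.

Isolate the radical: sqrt(p + 35) = p + 5.
Square both sides: p + 35 = (p + 5)^2.
Expand and rearrange: p^2 + 9p - 10 = 0.
Solving gives p = 1 or p = -10.
Check each candidate in the original equation:
  p = 1: sqrt(36) = 6, while p + 5 = 6 — valid.
  p = -10: sqrt(25) = 5, while p + 5 = -5 — extraneous.

p = 1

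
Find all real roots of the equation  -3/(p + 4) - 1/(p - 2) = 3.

p = -5.0496 or p = 1.7163

Multiply both sides by (p + 4)(p - 2):
-3(p - 2) - (p + 4) = 3(p + 4)(p - 2).
Expand and collect terms: 3p² + 10p - 26 = 0.
By the quadratic formula, p = (-10 ± √412) / 6, so p ≈ 1.7163 or p ≈ -5.0496.
Neither value makes a denominator zero (p ≠ -4, p ≠ 2), so both are valid.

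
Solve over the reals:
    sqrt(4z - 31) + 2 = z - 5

Isolate the radical: sqrt(4z - 31) = z - 7.
Square both sides: 4z - 31 = (z - 7)^2.
Expand and rearrange: z^2 - 18z + 80 = 0.
Solving gives z = 10 or z = 8.
Check each candidate in the original equation:
  z = 10: sqrt(9) = 3, while z - 7 = 3 — valid.
  z = 8: sqrt(1) = 1, while z - 7 = 1 — valid.

z = 8 or z = 10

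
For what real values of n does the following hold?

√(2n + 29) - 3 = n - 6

n = 10

Isolate the radical: √(2n + 29) = n - 3.
Square both sides: 2n + 29 = (n - 3)².
Expand and rearrange: n² - 8n - 20 = 0.
Solving gives n = 10 or n = -2.
Check each candidate in the original equation:
  n = 10: √(49) = 7, while n - 3 = 7 — valid.
  n = -2: √(25) = 5, while n - 3 = -5 — extraneous.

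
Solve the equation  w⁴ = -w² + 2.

Let u = w². The equation becomes u² + u - 2 = 0.
Factor: (u - 1)(u + 2) = 0, so u = 1 or u = -2.
w² = 1 gives w = ±1.
w² = -2 < 0 has no real solution.

w = -1 or w = 1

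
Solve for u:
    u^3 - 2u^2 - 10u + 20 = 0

u = -3.1623 or u = 2 or u = 3.1623

Possible rational roots are divisors of 20. Testing u = 2 gives 0, so (u - 2) is a factor.
Divide: u^3 - 2u^2 - 10u + 20 = (u - 2)(u^2 - 10).
Apply the quadratic formula to u^2 - 10 = 0: u = (0 +/- sqrt(40))/2, i.e. u ~= 3.1623 or u ~= -3.1623.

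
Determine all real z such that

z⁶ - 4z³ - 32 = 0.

z = -1.5874 or z = 2

Let u = z³. The equation becomes u² - 4u - 32 = 0.
Factor: (u - 8)(u + 4) = 0, so u = 8 or u = -4.
z³ = 8 gives z = 2.
z³ = -4 gives z = -∛(4) ≈ -1.5874.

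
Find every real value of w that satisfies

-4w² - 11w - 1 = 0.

Discriminant: (-11)² − 4·(-4)·(-1) = 105.
Quadratic formula: w = (11 ± √105) / (-8).
So w = -11/8 - √(105)/8 ≈ -2.6559 or w = -11/8 + √(105)/8 ≈ -0.0941.

w = -2.6559 or w = -0.0941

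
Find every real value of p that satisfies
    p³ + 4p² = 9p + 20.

Rearrange: p³ + 4p² - 9p - 20 = 0.
Possible rational roots are divisors of -20. Testing p = -5 gives 0, so (p + 5) is a factor.
Divide: p³ + 4p² - 9p - 20 = (p + 5)(p² - p - 4).
Apply the quadratic formula to p² - p - 4 = 0: p = (1 ± √17)/2, i.e. p ≈ 2.5616 or p ≈ -1.5616.

p = -5 or p = -1.5616 or p = 2.5616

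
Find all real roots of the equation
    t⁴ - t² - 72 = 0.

Let u = t². The equation becomes u² - u - 72 = 0.
Factor: (u + 8)(u - 9) = 0, so u = -8 or u = 9.
t² = -8 < 0 has no real solution.
t² = 9 gives t = ±3.

t = -3 or t = 3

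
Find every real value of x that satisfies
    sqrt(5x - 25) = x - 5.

x = 5 or x = 10

Square both sides: 5x - 25 = (x - 5)^2.
Expand and rearrange: x^2 - 15x + 50 = 0.
Solving gives x = 10 or x = 5.
Check each candidate in the original equation:
  x = 10: sqrt(25) = 5, while x - 5 = 5 — valid.
  x = 5: sqrt(0) = 0, while x - 5 = 0 — valid.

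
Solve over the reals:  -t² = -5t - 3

t = -0.5414 or t = 5.5414

Rearrange to standard form: -t² + 5t + 3 = 0.
Discriminant: (5)² − 4·(-1)·3 = 37.
Quadratic formula: t = (-5 ± √37) / (-2).
So t = 5/2 - √(37)/2 ≈ -0.5414 or t = 5/2 + √(37)/2 ≈ 5.5414.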